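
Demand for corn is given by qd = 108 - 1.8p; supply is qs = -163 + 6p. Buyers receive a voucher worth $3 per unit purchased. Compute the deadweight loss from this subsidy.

Pre-subsidy: 108 - 1.8p = -163 + 6p gives p* = 1355/39, q* = 591/13.
With the rebate, buyers effectively pay pb = ps − 3, where ps is the price sellers receive.
Demand in terms of ps becomes qd = 108 − 1.8(ps − 3) = 113.4 - 1.8ps. Setting this equal to supply: 113.4 - 1.8ps = -163 + 6ps, so ps = 1382/39.
Buyers pay pb = 1382/39 − 3 = 1265/39; q' = -163 + 6·(1382/39) = 645/13.
The subsidy expands output by 645/13 − 591/13 = 54/13 past the efficient level; on those units the gap between marginal cost and willingness to pay runs from 0 up to 3.
DWL = ½ × 3 × 54/13 = 81/13.

Deadweight loss = 81/13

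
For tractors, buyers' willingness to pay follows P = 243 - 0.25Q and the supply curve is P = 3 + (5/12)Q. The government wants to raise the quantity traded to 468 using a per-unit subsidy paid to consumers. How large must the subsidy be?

Required subsidy s = 72 per unit

At Q = 468, from the demand curve buyers pay Pb = 243 − 0.25·468 = 126; from the supply curve sellers need Ps = 3 + (5/12)·468 = 198.
The subsidy must fill the gap: s = Ps − Pb = 198 − 126 = 72.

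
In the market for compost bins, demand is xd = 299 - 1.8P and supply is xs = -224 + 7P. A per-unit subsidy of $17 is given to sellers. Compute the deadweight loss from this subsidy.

Pre-subsidy: 299 - 1.8P = -224 + 7P gives P* = 2615/44, x* = 8449/44.
With the subsidy, sellers receive Ps = Pb + 17 for each unit, where Pb is the price buyers pay.
Supply in terms of Pb becomes xs = -224 + 7(Pb + 17) = -105 + 7Pb. Setting this equal to demand: 299 - 1.8Pb = -105 + 7Pb, so Pb = 505/11.
Sellers receive Ps = 505/11 + 17 = 692/11; x' = 299 − 1.8·(505/11) = 2380/11.
The subsidy expands output by 2380/11 − 8449/44 = 1071/44 past the efficient level; on those units the gap between marginal cost and willingness to pay runs from 0 up to 17.
DWL = ½ × 17 × 1071/44 = 18207/88.

Deadweight loss = 18207/88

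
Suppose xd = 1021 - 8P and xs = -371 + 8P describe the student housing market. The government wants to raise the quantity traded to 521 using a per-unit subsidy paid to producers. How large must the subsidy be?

At x = 521, invert demand for the buyer price: Pb = (1021 − 521)/8 = 62.5; invert supply for the seller price: Ps = (521 − (-371))/8 = 111.5.
The subsidy must fill the gap: s = Ps − Pb = 111.5 − 62.5 = 49.

Required subsidy s = 49 per unit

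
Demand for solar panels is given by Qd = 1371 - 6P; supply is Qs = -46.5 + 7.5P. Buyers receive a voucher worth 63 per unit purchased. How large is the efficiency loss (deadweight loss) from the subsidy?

Pre-subsidy: 1371 - 6P = -46.5 + 7.5P gives P* = 105, Q* = 741.
With the rebate, buyers effectively pay Pb = Ps − 63, where Ps is the price sellers receive.
Demand in terms of Ps becomes Qd = 1371 − 6(Ps − 63) = 1749 - 6Ps. Setting this equal to supply: 1749 - 6Ps = -46.5 + 7.5Ps, so Ps = 133.
Buyers pay Pb = 133 − 63 = 70; Q' = -46.5 + 7.5·133 = 951.
The subsidy expands output by 951 − 741 = 210 past the efficient level; on those units the gap between marginal cost and willingness to pay runs from 0 up to 63.
DWL = ½ × 63 × 210 = 6615.

Deadweight loss = 6615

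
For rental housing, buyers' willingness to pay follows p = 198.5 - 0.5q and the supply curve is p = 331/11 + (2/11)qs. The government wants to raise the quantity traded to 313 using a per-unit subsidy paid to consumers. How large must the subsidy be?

At q = 313, from the demand curve buyers pay pb = 198.5 − 0.5·313 = 42; from the supply curve sellers need ps = 331/11 + (2/11)·313 = 87.
The subsidy must fill the gap: s = ps − pb = 87 − 42 = 45.

Required subsidy s = 45 per unit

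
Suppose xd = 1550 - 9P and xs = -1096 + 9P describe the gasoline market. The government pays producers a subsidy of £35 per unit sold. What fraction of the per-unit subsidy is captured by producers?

Pre-subsidy: 1550 - 9P = -1096 + 9P gives P* = 147, x* = 227.
With the subsidy, sellers receive Ps = Pb + 35 for each unit, where Pb is the price buyers pay.
Supply in terms of Pb becomes xs = -1096 + 9(Pb + 35) = -781 + 9Pb. Setting this equal to demand: 1550 - 9Pb = -781 + 9Pb, so Pb = 129.5.
Sellers receive Ps = 129.5 + 35 = 164.5; x' = 1550 − 9·129.5 = 384.5.
Buyers' price falls by P* − Pb = 147 − 129.5 = 17.5; sellers' price rises by Ps − P* = 164.5 − 147 = 17.5.
So producers capture 17.5/35 = 0.5 of each unit of subsidy.

Producer share = 0.5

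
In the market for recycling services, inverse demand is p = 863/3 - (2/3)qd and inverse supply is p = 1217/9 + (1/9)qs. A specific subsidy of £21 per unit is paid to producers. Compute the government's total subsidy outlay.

Government cost = £4683

Pre-subsidy: 863/3 - (2/3)q = 1217/9 + (1/9)q gives q* = 196 and p* = 157.
With the subsidy, sellers receive ps = pb + 21 for each unit, where pb is the price buyers pay.
On the curves, pb = 863/3 - (2/3)q and ps = 1217/9 + (1/9)q; the wedge ps − pb = 21 gives 1217/9 + (1/9)q − (863/3 - (2/3)q) = 21, so q' = 223.
Then pb = 863/3 − (2/3)·223 = 139 and ps = 1217/9 + (1/9)·223 = 160.
Government outlay = subsidy × quantity = 21 × 223 = 4683.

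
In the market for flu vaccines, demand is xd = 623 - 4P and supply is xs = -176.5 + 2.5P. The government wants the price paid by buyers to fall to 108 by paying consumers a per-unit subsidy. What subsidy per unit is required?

At a buyer price of 108, quantity demanded is 623 − 4·108 = 191.
Sellers supply 191 only when they receive Ps with -176.5 + 2.5·Ps = 191, i.e. Ps = 147.
s = Ps − Pb = 147 − 108 = 39.

Required subsidy s = 39 per unit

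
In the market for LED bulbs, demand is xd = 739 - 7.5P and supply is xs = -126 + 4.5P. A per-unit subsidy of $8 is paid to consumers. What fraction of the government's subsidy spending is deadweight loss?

Pre-subsidy: 739 - 7.5P = -126 + 4.5P gives P* = 865/12, x* = 198.375.
With the rebate, buyers effectively pay Pb = Ps − 8, where Ps is the price sellers receive.
Demand in terms of Ps becomes xd = 739 − 7.5(Ps − 8) = 799 - 7.5Ps. Setting this equal to supply: 799 - 7.5Ps = -126 + 4.5Ps, so Ps = 925/12.
Buyers pay Pb = 925/12 − 8 = 829/12; x' = -126 + 4.5·(925/12) = 220.875.
ΔCS = ½(198.375 + 220.875)(865/12 − 829/12) = 628.875; ΔPS = ½(198.375 + 220.875)(925/12 − 865/12) = 1048.125.
Government spending = 8 × 220.875 = 1767.
DWL = ½ × 8 × (220.875 − 198.375) = 90; fraction = 90 / 1767 = 30/589.

DWL / government spending = 30/589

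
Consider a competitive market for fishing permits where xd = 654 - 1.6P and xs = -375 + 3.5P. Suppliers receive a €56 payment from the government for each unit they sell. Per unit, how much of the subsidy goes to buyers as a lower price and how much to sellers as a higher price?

Buyers gain 1960/51 per unit; sellers gain 896/51 per unit

Pre-subsidy: 654 - 1.6P = -375 + 3.5P gives P* = 3430/17, x* = 5630/17.
With the subsidy, sellers receive Ps = Pb + 56 for each unit, where Pb is the price buyers pay.
Supply in terms of Pb becomes xs = -375 + 3.5(Pb + 56) = -179 + 3.5Pb. Setting this equal to demand: 654 - 1.6Pb = -179 + 3.5Pb, so Pb = 490/3.
Sellers receive Ps = 490/3 + 56 = 658/3; x' = 654 − 1.6·(490/3) = 1178/3.
Buyers' price falls by P* − Pb = 3430/17 − 490/3 = 1960/51; sellers' price rises by Ps − P* = 658/3 − 3430/17 = 896/51.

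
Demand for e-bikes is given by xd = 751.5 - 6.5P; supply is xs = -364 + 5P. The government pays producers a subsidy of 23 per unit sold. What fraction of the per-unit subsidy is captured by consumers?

Consumer share = 10/23

Pre-subsidy: 751.5 - 6.5P = -364 + 5P gives P* = 97, x* = 121.
With the subsidy, sellers receive Ps = Pb + 23 for each unit, where Pb is the price buyers pay.
Supply in terms of Pb becomes xs = -364 + 5(Pb + 23) = -249 + 5Pb. Setting this equal to demand: 751.5 - 6.5Pb = -249 + 5Pb, so Pb = 87.
Sellers receive Ps = 87 + 23 = 110; x' = 751.5 − 6.5·87 = 186.
Buyers' price falls by P* − Pb = 97 − 87 = 10; sellers' price rises by Ps − P* = 110 − 97 = 13.
So consumers capture 10/23 = 10/23 of each unit of subsidy.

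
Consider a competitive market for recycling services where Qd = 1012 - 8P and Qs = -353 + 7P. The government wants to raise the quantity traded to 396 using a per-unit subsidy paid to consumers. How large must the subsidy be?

Required subsidy s = 30 per unit

At Q = 396, invert demand for the buyer price: Pb = (1012 − 396)/8 = 77; invert supply for the seller price: Ps = (396 − (-353))/7 = 107.
The subsidy must fill the gap: s = Ps − Pb = 107 − 77 = 30.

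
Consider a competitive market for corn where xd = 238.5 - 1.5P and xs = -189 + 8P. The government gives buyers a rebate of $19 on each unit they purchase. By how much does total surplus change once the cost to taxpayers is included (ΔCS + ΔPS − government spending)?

Net change in total surplus = -$228

Pre-subsidy: 238.5 - 1.5P = -189 + 8P gives P* = 45, x* = 171.
With the rebate, buyers effectively pay Pb = Ps − 19, where Ps is the price sellers receive.
Demand in terms of Ps becomes xd = 238.5 − 1.5(Ps − 19) = 267 - 1.5Ps. Setting this equal to supply: 267 - 1.5Ps = -189 + 8Ps, so Ps = 48.
Buyers pay Pb = 48 − 19 = 29; x' = -189 + 8·48 = 195.
ΔCS = ½(171 + 195)(45 − 29) = 2928; ΔPS = ½(171 + 195)(48 − 45) = 549.
Government spending = 19 × 195 = 3705.
Net change = 2928 + 549 − 3705 = -228. The loss equals the DWL triangle ½·19·24.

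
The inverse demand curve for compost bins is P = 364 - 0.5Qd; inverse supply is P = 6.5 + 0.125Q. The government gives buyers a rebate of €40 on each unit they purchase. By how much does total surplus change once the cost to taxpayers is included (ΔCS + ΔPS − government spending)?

Pre-subsidy: 364 - 0.5Q = 6.5 + 0.125Q gives Q* = 572 and P* = 78.
With the rebate, buyers effectively pay Pb = Ps − 40, where Ps is the price sellers receive.
On the curves, Pb = 364 - 0.5Q and Ps = 6.5 + 0.125Q; the wedge Ps − Pb = 40 gives 6.5 + 0.125Q − (364 - 0.5Q) = 40, so Q' = 636.
Then Pb = 364 − 0.5·636 = 46 and Ps = 6.5 + 0.125·636 = 86.
ΔCS = ½(572 + 636)(78 − 46) = 19328; ΔPS = ½(572 + 636)(86 − 78) = 4832.
Government spending = 40 × 636 = 25440.
Net change = 19328 + 4832 − 25440 = -1280. The loss equals the DWL triangle ½·40·64.

Net change in total surplus = -€1280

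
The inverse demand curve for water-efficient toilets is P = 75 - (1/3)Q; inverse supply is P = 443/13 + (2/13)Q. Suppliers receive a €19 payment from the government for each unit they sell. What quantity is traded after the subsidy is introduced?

Pre-subsidy: 75 - (1/3)Q = 443/13 + (2/13)Q gives Q* = 84 and P* = 47.
With the subsidy, sellers receive Ps = Pb + 19 for each unit, where Pb is the price buyers pay.
On the curves, Pb = 75 - (1/3)Q and Ps = 443/13 + (2/13)Q; the wedge Ps − Pb = 19 gives 443/13 + (2/13)Q − (75 - (1/3)Q) = 19, so Q' = 123.
Then Pb = 75 − (1/3)·123 = 34 and Ps = 443/13 + (2/13)·123 = 53.

Q' = 123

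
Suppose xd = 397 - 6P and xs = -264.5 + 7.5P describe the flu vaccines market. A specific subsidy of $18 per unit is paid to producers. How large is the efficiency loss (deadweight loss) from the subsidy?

Deadweight loss = $540

Pre-subsidy: 397 - 6P = -264.5 + 7.5P gives P* = 49, x* = 103.
With the subsidy, sellers receive Ps = Pb + 18 for each unit, where Pb is the price buyers pay.
Supply in terms of Pb becomes xs = -264.5 + 7.5(Pb + 18) = -129.5 + 7.5Pb. Setting this equal to demand: 397 - 6Pb = -129.5 + 7.5Pb, so Pb = 39.
Sellers receive Ps = 39 + 18 = 57; x' = 397 − 6·39 = 163.
The subsidy expands output by 163 − 103 = 60 past the efficient level; on those units the gap between marginal cost and willingness to pay runs from 0 up to 18.
DWL = ½ × 18 × 60 = 540.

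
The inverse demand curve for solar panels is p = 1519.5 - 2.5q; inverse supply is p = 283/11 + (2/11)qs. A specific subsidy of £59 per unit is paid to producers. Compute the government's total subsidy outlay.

Pre-subsidy: 1519.5 - 2.5q = 283/11 + (2/11)q gives q* = 557 and p* = 127.
With the subsidy, sellers receive ps = pb + 59 for each unit, where pb is the price buyers pay.
On the curves, pb = 1519.5 - 2.5q and ps = 283/11 + (2/11)q; the wedge ps − pb = 59 gives 283/11 + (2/11)q − (1519.5 - 2.5q) = 59, so q' = 579.
Then pb = 1519.5 − 2.5·579 = 72 and ps = 283/11 + (2/11)·579 = 131.
Government outlay = subsidy × quantity = 59 × 579 = 34161.

Government cost = £34161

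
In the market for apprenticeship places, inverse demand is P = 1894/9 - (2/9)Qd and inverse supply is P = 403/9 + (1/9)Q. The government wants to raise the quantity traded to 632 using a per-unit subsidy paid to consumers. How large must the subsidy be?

At Q = 632, from the demand curve buyers pay Pb = 1894/9 − (2/9)·632 = 70; from the supply curve sellers need Ps = 403/9 + (1/9)·632 = 115.
The subsidy must fill the gap: s = Ps − Pb = 115 − 70 = 45.

Required subsidy s = 45 per unit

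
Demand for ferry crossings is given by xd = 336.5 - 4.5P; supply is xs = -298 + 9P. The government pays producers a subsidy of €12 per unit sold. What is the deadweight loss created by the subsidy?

Deadweight loss = €216

Pre-subsidy: 336.5 - 4.5P = -298 + 9P gives P* = 47, x* = 125.
With the subsidy, sellers receive Ps = Pb + 12 for each unit, where Pb is the price buyers pay.
Supply in terms of Pb becomes xs = -298 + 9(Pb + 12) = -190 + 9Pb. Setting this equal to demand: 336.5 - 4.5Pb = -190 + 9Pb, so Pb = 39.
Sellers receive Ps = 39 + 12 = 51; x' = 336.5 − 4.5·39 = 161.
The subsidy expands output by 161 − 125 = 36 past the efficient level; on those units the gap between marginal cost and willingness to pay runs from 0 up to 12.
DWL = ½ × 12 × 36 = 216.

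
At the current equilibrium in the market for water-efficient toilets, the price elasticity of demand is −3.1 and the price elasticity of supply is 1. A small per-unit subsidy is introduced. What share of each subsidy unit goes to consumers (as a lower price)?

Consumer share = 10/41

For a small subsidy around the equilibrium, the benefit split depends on the relative slopes, which at a point are proportional to the elasticities.
Buyer share = εs/(εs + |εd|) = 1/(1 + 3.1) = 10/41; seller share = |εd|/(εs + |εd|) = 31/41.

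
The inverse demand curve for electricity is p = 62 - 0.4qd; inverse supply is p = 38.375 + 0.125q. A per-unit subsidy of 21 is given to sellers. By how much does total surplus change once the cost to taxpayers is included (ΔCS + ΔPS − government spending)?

Pre-subsidy: 62 - 0.4q = 38.375 + 0.125q gives q* = 45 and p* = 44.
With the subsidy, sellers receive ps = pb + 21 for each unit, where pb is the price buyers pay.
On the curves, pb = 62 - 0.4q and ps = 38.375 + 0.125q; the wedge ps − pb = 21 gives 38.375 + 0.125q − (62 - 0.4q) = 21, so q' = 85.
Then pb = 62 − 0.4·85 = 28 and ps = 38.375 + 0.125·85 = 49.
ΔCS = ½(45 + 85)(44 − 28) = 1040; ΔPS = ½(45 + 85)(49 − 44) = 325.
Government spending = 21 × 85 = 1785.
Net change = 1040 + 325 − 1785 = -420. The loss equals the DWL triangle ½·21·40.

Net change in total surplus = -420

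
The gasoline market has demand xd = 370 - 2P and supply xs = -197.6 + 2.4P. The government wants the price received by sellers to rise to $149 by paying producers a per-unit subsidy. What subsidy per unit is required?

At a seller price of 149, quantity supplied is -197.6 + 2.4·149 = 160.
Buyers absorb 160 only when they pay Pb with 370 − 2·Pb = 160, i.e. Pb = 105.
s = Ps − Pb = 149 − 105 = 44.

Required subsidy s = $44 per unit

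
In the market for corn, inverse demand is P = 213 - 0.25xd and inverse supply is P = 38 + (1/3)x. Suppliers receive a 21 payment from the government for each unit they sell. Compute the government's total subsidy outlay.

Pre-subsidy: 213 - 0.25x = 38 + (1/3)x gives x* = 300 and P* = 138.
With the subsidy, sellers receive Ps = Pb + 21 for each unit, where Pb is the price buyers pay.
On the curves, Pb = 213 - 0.25x and Ps = 38 + (1/3)x; the wedge Ps − Pb = 21 gives 38 + (1/3)x − (213 - 0.25x) = 21, so x' = 336.
Then Pb = 213 − 0.25·336 = 129 and Ps = 38 + (1/3)·336 = 150.
Government outlay = subsidy × quantity = 21 × 336 = 7056.

Government cost = 7056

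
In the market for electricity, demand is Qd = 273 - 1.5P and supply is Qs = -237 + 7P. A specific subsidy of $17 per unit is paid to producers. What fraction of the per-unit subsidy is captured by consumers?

Consumer share = 14/17

Pre-subsidy: 273 - 1.5P = -237 + 7P gives P* = 60, Q* = 183.
With the subsidy, sellers receive Ps = Pb + 17 for each unit, where Pb is the price buyers pay.
Supply in terms of Pb becomes Qs = -237 + 7(Pb + 17) = -118 + 7Pb. Setting this equal to demand: 273 - 1.5Pb = -118 + 7Pb, so Pb = 46.
Sellers receive Ps = 46 + 17 = 63; Q' = 273 − 1.5·46 = 204.
Buyers' price falls by P* − Pb = 60 − 46 = 14; sellers' price rises by Ps − P* = 63 − 60 = 3.
So consumers capture 14/17 = 14/17 of each unit of subsidy.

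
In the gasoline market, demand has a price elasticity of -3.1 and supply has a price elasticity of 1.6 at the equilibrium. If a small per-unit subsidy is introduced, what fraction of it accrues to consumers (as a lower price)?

For a small subsidy around the equilibrium, the benefit split depends on the relative slopes, which at a point are proportional to the elasticities.
Buyer share = εs/(εs + |εd|) = 1.6/(1.6 + 3.1) = 16/47; seller share = |εd|/(εs + |εd|) = 31/47.

Consumer share = 16/47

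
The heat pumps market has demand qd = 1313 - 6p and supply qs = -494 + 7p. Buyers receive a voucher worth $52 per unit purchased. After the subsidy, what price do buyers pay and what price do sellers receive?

Pre-subsidy: 1313 - 6p = -494 + 7p gives p* = 139, q* = 479.
With the rebate, buyers effectively pay pb = ps − 52, where ps is the price sellers receive.
Demand in terms of ps becomes qd = 1313 − 6(ps − 52) = 1625 - 6ps. Setting this equal to supply: 1625 - 6ps = -494 + 7ps, so ps = 163.
Buyers pay pb = 163 − 52 = 111; q' = -494 + 7·163 = 647.

Buyers pay $111; sellers receive $163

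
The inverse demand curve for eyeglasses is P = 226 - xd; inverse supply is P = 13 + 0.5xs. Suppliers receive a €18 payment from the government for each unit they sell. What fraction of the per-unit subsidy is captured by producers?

Producer share = 1/3

Pre-subsidy: 226 - x = 13 + 0.5x gives x* = 142 and P* = 84.
With the subsidy, sellers receive Ps = Pb + 18 for each unit, where Pb is the price buyers pay.
On the curves, Pb = 226 - x and Ps = 13 + 0.5x; the wedge Ps − Pb = 18 gives 13 + 0.5x − (226 - x) = 18, so x' = 154.
Then Pb = 226 − 1·154 = 72 and Ps = 13 + 0.5·154 = 90.
Buyers' price falls by P* − Pb = 84 − 72 = 12; sellers' price rises by Ps − P* = 90 − 84 = 6.
So producers capture 6/18 = 1/3 of each unit of subsidy.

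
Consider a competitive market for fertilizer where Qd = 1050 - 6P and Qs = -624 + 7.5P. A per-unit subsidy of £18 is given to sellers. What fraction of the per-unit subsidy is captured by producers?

Producer share = 4/9

Pre-subsidy: 1050 - 6P = -624 + 7.5P gives P* = 124, Q* = 306.
With the subsidy, sellers receive Ps = Pb + 18 for each unit, where Pb is the price buyers pay.
Supply in terms of Pb becomes Qs = -624 + 7.5(Pb + 18) = -489 + 7.5Pb. Setting this equal to demand: 1050 - 6Pb = -489 + 7.5Pb, so Pb = 114.
Sellers receive Ps = 114 + 18 = 132; Q' = 1050 − 6·114 = 366.
Buyers' price falls by P* − Pb = 124 − 114 = 10; sellers' price rises by Ps − P* = 132 − 124 = 8.
So producers capture 8/18 = 4/9 of each unit of subsidy.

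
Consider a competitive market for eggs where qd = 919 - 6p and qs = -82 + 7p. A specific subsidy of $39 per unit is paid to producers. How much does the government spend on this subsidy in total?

Government cost = $22737

Pre-subsidy: 919 - 6p = -82 + 7p gives p* = 77, q* = 457.
With the subsidy, sellers receive ps = pb + 39 for each unit, where pb is the price buyers pay.
Supply in terms of pb becomes qs = -82 + 7(pb + 39) = 191 + 7pb. Setting this equal to demand: 919 - 6pb = 191 + 7pb, so pb = 56.
Sellers receive ps = 56 + 39 = 95; q' = 919 − 6·56 = 583.
Government outlay = subsidy × quantity = 39 × 583 = 22737.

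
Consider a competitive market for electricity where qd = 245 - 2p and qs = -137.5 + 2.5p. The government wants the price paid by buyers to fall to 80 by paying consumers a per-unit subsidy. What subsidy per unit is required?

Required subsidy s = 9 per unit

At a buyer price of 80, quantity demanded is 245 − 2·80 = 85.
Sellers supply 85 only when they receive ps with -137.5 + 2.5·ps = 85, i.e. ps = 89.
s = ps − pb = 89 − 80 = 9.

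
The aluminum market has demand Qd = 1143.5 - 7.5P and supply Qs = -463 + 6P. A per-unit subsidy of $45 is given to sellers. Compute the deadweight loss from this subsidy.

Deadweight loss = $3375

Pre-subsidy: 1143.5 - 7.5P = -463 + 6P gives P* = 119, Q* = 251.
With the subsidy, sellers receive Ps = Pb + 45 for each unit, where Pb is the price buyers pay.
Supply in terms of Pb becomes Qs = -463 + 6(Pb + 45) = -193 + 6Pb. Setting this equal to demand: 1143.5 - 7.5Pb = -193 + 6Pb, so Pb = 99.
Sellers receive Ps = 99 + 45 = 144; Q' = 1143.5 − 7.5·99 = 401.
The subsidy expands output by 401 − 251 = 150 past the efficient level; on those units the gap between marginal cost and willingness to pay runs from 0 up to 45.
DWL = ½ × 45 × 150 = 3375.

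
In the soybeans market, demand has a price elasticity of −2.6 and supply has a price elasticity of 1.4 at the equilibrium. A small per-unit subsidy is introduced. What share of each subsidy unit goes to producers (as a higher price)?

For a small subsidy around the equilibrium, the benefit split depends on the relative slopes, which at a point are proportional to the elasticities.
Buyer share = εs/(εs + |εd|) = 1.4/(1.4 + 2.6) = 0.35; seller share = |εd|/(εs + |εd|) = 0.65.
So producers capture 0.65 of the subsidy.

Producer share = 0.65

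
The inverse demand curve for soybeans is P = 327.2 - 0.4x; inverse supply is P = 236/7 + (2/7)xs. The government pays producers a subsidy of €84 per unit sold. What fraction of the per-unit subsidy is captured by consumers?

Consumer share = 7/12

Pre-subsidy: 327.2 - 0.4x = 236/7 + (2/7)x gives x* = 428 and P* = 156.
With the subsidy, sellers receive Ps = Pb + 84 for each unit, where Pb is the price buyers pay.
On the curves, Pb = 327.2 - 0.4x and Ps = 236/7 + (2/7)x; the wedge Ps − Pb = 84 gives 236/7 + (2/7)x − (327.2 - 0.4x) = 84, so x' = 550.5.
Then Pb = 327.2 − 0.4·550.5 = 107 and Ps = 236/7 + (2/7)·550.5 = 191.
Buyers' price falls by P* − Pb = 156 − 107 = 49; sellers' price rises by Ps − P* = 191 − 156 = 35.
So consumers capture 49/84 = 7/12 of each unit of subsidy.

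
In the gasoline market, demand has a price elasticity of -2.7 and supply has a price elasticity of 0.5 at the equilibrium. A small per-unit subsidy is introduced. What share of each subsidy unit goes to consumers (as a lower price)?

Consumer share = 0.15625

For a small subsidy around the equilibrium, the benefit split depends on the relative slopes, which at a point are proportional to the elasticities.
Buyer share = εs/(εs + |εd|) = 0.5/(0.5 + 2.7) = 0.15625; seller share = |εd|/(εs + |εd|) = 0.84375.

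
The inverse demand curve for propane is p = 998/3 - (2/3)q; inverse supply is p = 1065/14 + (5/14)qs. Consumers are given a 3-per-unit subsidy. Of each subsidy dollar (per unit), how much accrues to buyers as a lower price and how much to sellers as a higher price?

Buyers gain 84/43 per unit; sellers gain 45/43 per unit

Pre-subsidy: 998/3 - (2/3)q = 1065/14 + (5/14)q gives q* = 10777/43 and p* = 7120/43.
With the rebate, buyers effectively pay pb = ps − 3, where ps is the price sellers receive.
On the curves, pb = 998/3 - (2/3)q and ps = 1065/14 + (5/14)q; the wedge ps − pb = 3 gives 1065/14 + (5/14)q − (998/3 - (2/3)q) = 3, so q' = 10903/43.
Then pb = 998/3 − (2/3)·(10903/43) = 7036/43 and ps = 1065/14 + (5/14)·(10903/43) = 7165/43.
Buyers' price falls by p* − pb = 7120/43 − 7036/43 = 84/43; sellers' price rises by ps − p* = 7165/43 − 7120/43 = 45/43.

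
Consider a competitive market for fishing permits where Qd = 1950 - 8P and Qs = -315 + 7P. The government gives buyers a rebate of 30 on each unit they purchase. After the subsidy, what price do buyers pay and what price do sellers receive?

Pre-subsidy: 1950 - 8P = -315 + 7P gives P* = 151, Q* = 742.
With the rebate, buyers effectively pay Pb = Ps − 30, where Ps is the price sellers receive.
Demand in terms of Ps becomes Qd = 1950 − 8(Ps − 30) = 2190 - 8Ps. Setting this equal to supply: 2190 - 8Ps = -315 + 7Ps, so Ps = 167.
Buyers pay Pb = 167 − 30 = 137; Q' = -315 + 7·167 = 854.

Buyers pay 137; sellers receive 167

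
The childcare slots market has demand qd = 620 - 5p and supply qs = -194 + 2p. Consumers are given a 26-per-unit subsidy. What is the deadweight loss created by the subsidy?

Deadweight loss = 3380/7

Pre-subsidy: 620 - 5p = -194 + 2p gives p* = 814/7, q* = 270/7.
With the rebate, buyers effectively pay pb = ps − 26, where ps is the price sellers receive.
Demand in terms of ps becomes qd = 620 − 5(ps − 26) = 750 - 5ps. Setting this equal to supply: 750 - 5ps = -194 + 2ps, so ps = 944/7.
Buyers pay pb = 944/7 − 26 = 762/7; q' = -194 + 2·(944/7) = 530/7.
The subsidy expands output by 530/7 − 270/7 = 260/7 past the efficient level; on those units the gap between marginal cost and willingness to pay runs from 0 up to 26.
DWL = ½ × 26 × 260/7 = 3380/7.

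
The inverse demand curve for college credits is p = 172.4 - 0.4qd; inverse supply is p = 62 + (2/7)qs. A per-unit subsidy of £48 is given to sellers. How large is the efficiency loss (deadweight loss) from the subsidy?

Pre-subsidy: 172.4 - 0.4q = 62 + (2/7)q gives q* = 161 and p* = 108.
With the subsidy, sellers receive ps = pb + 48 for each unit, where pb is the price buyers pay.
On the curves, pb = 172.4 - 0.4q and ps = 62 + (2/7)q; the wedge ps − pb = 48 gives 62 + (2/7)q − (172.4 - 0.4q) = 48, so q' = 231.
Then pb = 172.4 − 0.4·231 = 80 and ps = 62 + (2/7)·231 = 128.
The subsidy expands output by 231 − 161 = 70 past the efficient level; on those units the gap between marginal cost and willingness to pay runs from 0 up to 48.
DWL = ½ × 48 × 70 = 1680.

Deadweight loss = £1680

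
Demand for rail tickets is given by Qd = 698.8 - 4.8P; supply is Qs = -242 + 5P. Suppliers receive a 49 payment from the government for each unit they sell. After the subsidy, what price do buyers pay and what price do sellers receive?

Buyers pay 71; sellers receive 120

Pre-subsidy: 698.8 - 4.8P = -242 + 5P gives P* = 96, Q* = 238.
With the subsidy, sellers receive Ps = Pb + 49 for each unit, where Pb is the price buyers pay.
Supply in terms of Pb becomes Qs = -242 + 5(Pb + 49) = 3 + 5Pb. Setting this equal to demand: 698.8 - 4.8Pb = 3 + 5Pb, so Pb = 71.
Sellers receive Ps = 71 + 49 = 120; Q' = 698.8 − 4.8·71 = 358.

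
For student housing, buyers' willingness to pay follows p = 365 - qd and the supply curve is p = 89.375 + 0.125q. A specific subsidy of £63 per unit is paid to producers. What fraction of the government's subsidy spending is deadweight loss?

Pre-subsidy: 365 - q = 89.375 + 0.125q gives q* = 245 and p* = 120.
With the subsidy, sellers receive ps = pb + 63 for each unit, where pb is the price buyers pay.
On the curves, pb = 365 - q and ps = 89.375 + 0.125q; the wedge ps − pb = 63 gives 89.375 + 0.125q − (365 - q) = 63, so q' = 301.
Then pb = 365 − 1·301 = 64 and ps = 89.375 + 0.125·301 = 127.
ΔCS = ½(245 + 301)(120 − 64) = 15288; ΔPS = ½(245 + 301)(127 − 120) = 1911.
Government spending = 63 × 301 = 18963.
DWL = ½ × 63 × (301 − 245) = 1764; fraction = 1764 / 18963 = 4/43.

DWL / government spending = 4/43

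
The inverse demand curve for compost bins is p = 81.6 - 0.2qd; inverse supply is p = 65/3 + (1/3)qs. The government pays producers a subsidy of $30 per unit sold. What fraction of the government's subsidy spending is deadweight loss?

DWL / government spending = 225/1349

Pre-subsidy: 81.6 - 0.2q = 65/3 + (1/3)q gives q* = 112.375 and p* = 59.125.
With the subsidy, sellers receive ps = pb + 30 for each unit, where pb is the price buyers pay.
On the curves, pb = 81.6 - 0.2q and ps = 65/3 + (1/3)q; the wedge ps − pb = 30 gives 65/3 + (1/3)q − (81.6 - 0.2q) = 30, so q' = 168.625.
Then pb = 81.6 − 0.2·168.625 = 47.875 and ps = 65/3 + (1/3)·168.625 = 77.875.
ΔCS = ½(112.375 + 168.625)(59.125 − 47.875) = 1580.625; ΔPS = ½(112.375 + 168.625)(77.875 − 59.125) = 2634.375.
Government spending = 30 × 168.625 = 5058.75.
DWL = ½ × 30 × (168.625 − 112.375) = 843.75; fraction = 843.75 / 5058.75 = 225/1349.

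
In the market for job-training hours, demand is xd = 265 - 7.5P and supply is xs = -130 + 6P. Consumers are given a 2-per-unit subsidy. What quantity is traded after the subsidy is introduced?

x' = 470/9

Pre-subsidy: 265 - 7.5P = -130 + 6P gives P* = 790/27, x* = 410/9.
With the rebate, buyers effectively pay Pb = Ps − 2, where Ps is the price sellers receive.
Demand in terms of Ps becomes xd = 265 − 7.5(Ps − 2) = 280 - 7.5Ps. Setting this equal to supply: 280 - 7.5Ps = -130 + 6Ps, so Ps = 820/27.
Buyers pay Pb = 820/27 − 2 = 766/27; x' = -130 + 6·(820/27) = 470/9.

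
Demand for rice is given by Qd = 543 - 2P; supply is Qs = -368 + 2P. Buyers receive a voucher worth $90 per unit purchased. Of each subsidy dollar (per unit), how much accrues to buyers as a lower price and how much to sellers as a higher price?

Buyers gain $45 per unit; sellers gain $45 per unit

Pre-subsidy: 543 - 2P = -368 + 2P gives P* = 227.75, Q* = 87.5.
With the rebate, buyers effectively pay Pb = Ps − 90, where Ps is the price sellers receive.
Demand in terms of Ps becomes Qd = 543 − 2(Ps − 90) = 723 - 2Ps. Setting this equal to supply: 723 - 2Ps = -368 + 2Ps, so Ps = 272.75.
Buyers pay Pb = 272.75 − 90 = 182.75; Q' = -368 + 2·272.75 = 177.5.
Buyers' price falls by P* − Pb = 227.75 − 182.75 = 45; sellers' price rises by Ps − P* = 272.75 − 227.75 = 45.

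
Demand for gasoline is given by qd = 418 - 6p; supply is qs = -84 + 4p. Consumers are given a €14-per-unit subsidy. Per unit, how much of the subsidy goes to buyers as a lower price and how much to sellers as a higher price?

Buyers gain €5.6 per unit; sellers gain €8.4 per unit

Pre-subsidy: 418 - 6p = -84 + 4p gives p* = 50.2, q* = 116.8.
With the rebate, buyers effectively pay pb = ps − 14, where ps is the price sellers receive.
Demand in terms of ps becomes qd = 418 − 6(ps − 14) = 502 - 6ps. Setting this equal to supply: 502 - 6ps = -84 + 4ps, so ps = 58.6.
Buyers pay pb = 58.6 − 14 = 44.6; q' = -84 + 4·58.6 = 150.4.
Buyers' price falls by p* − pb = 50.2 − 44.6 = 5.6; sellers' price rises by ps − p* = 58.6 − 50.2 = 8.4.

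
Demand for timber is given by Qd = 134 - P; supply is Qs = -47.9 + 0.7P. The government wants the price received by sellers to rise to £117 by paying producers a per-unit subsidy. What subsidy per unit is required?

At a seller price of 117, quantity supplied is -47.9 + 0.7·117 = 34.
Buyers absorb 34 only when they pay Pb with 134 − 1·Pb = 34, i.e. Pb = 100.
s = Ps − Pb = 117 − 100 = 17.

Required subsidy s = £17 per unit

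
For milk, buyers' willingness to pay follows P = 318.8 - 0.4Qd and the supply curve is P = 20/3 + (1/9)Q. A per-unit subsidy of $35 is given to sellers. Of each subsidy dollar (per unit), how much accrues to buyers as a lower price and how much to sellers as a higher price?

Buyers gain 630/23 per unit; sellers gain 175/23 per unit

Pre-subsidy: 318.8 - 0.4Q = 20/3 + (1/9)Q gives Q* = 14046/23 and P* = 1714/23.
With the subsidy, sellers receive Ps = Pb + 35 for each unit, where Pb is the price buyers pay.
On the curves, Pb = 318.8 - 0.4Q and Ps = 20/3 + (1/9)Q; the wedge Ps − Pb = 35 gives 20/3 + (1/9)Q − (318.8 - 0.4Q) = 35, so Q' = 15621/23.
Then Pb = 318.8 − 0.4·(15621/23) = 1084/23 and Ps = 20/3 + (1/9)·(15621/23) = 1889/23.
Buyers' price falls by P* − Pb = 1714/23 − 1084/23 = 630/23; sellers' price rises by Ps − P* = 1889/23 − 1714/23 = 175/23.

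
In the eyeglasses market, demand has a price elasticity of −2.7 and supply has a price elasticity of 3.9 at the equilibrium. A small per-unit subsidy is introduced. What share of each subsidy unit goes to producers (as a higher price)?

Producer share = 9/22

For a small subsidy around the equilibrium, the benefit split depends on the relative slopes, which at a point are proportional to the elasticities.
Buyer share = εs/(εs + |εd|) = 3.9/(3.9 + 2.7) = 13/22; seller share = |εd|/(εs + |εd|) = 9/22.
So producers capture 9/22 of the subsidy.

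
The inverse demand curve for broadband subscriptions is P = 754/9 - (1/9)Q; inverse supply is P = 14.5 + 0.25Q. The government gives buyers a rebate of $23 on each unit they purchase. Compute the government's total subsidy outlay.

Government cost = 76406/13

Pre-subsidy: 754/9 - (1/9)Q = 14.5 + 0.25Q gives Q* = 2494/13 and P* = 812/13.
With the rebate, buyers effectively pay Pb = Ps − 23, where Ps is the price sellers receive.
On the curves, Pb = 754/9 - (1/9)Q and Ps = 14.5 + 0.25Q; the wedge Ps − Pb = 23 gives 14.5 + 0.25Q − (754/9 - (1/9)Q) = 23, so Q' = 3322/13.
Then Pb = 754/9 − (1/9)·(3322/13) = 720/13 and Ps = 14.5 + 0.25·(3322/13) = 1019/13.
Government outlay = subsidy × quantity = 23 × 3322/13 = 76406/13.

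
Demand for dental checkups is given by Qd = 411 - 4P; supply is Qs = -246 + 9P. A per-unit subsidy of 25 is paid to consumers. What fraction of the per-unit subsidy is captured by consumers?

Consumer share = 9/13

Pre-subsidy: 411 - 4P = -246 + 9P gives P* = 657/13, Q* = 2715/13.
With the rebate, buyers effectively pay Pb = Ps − 25, where Ps is the price sellers receive.
Demand in terms of Ps becomes Qd = 411 − 4(Ps − 25) = 511 - 4Ps. Setting this equal to supply: 511 - 4Ps = -246 + 9Ps, so Ps = 757/13.
Buyers pay Pb = 757/13 − 25 = 432/13; Q' = -246 + 9·(757/13) = 3615/13.
Buyers' price falls by P* − Pb = 657/13 − 432/13 = 225/13; sellers' price rises by Ps − P* = 757/13 − 657/13 = 100/13.
So consumers capture (225/13)/25 = 9/13 of each unit of subsidy.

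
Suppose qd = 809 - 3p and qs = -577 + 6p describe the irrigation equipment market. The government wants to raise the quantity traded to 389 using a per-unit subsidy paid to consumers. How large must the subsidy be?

Required subsidy s = 21 per unit

At q = 389, invert demand for the buyer price: pb = (809 − 389)/3 = 140; invert supply for the seller price: ps = (389 − (-577))/6 = 161.
The subsidy must fill the gap: s = ps − pb = 161 − 140 = 21.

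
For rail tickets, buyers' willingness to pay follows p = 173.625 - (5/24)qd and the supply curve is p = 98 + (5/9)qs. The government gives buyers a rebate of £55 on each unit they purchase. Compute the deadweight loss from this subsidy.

Deadweight loss = £1980

Pre-subsidy: 173.625 - (5/24)q = 98 + (5/9)q gives q* = 99 and p* = 153.
With the rebate, buyers effectively pay pb = ps − 55, where ps is the price sellers receive.
On the curves, pb = 173.625 - (5/24)q and ps = 98 + (5/9)q; the wedge ps − pb = 55 gives 98 + (5/9)q − (173.625 - (5/24)q) = 55, so q' = 171.
Then pb = 173.625 − (5/24)·171 = 138 and ps = 98 + (5/9)·171 = 193.
The subsidy expands output by 171 − 99 = 72 past the efficient level; on those units the gap between marginal cost and willingness to pay runs from 0 up to 55.
DWL = ½ × 55 × 72 = 1980.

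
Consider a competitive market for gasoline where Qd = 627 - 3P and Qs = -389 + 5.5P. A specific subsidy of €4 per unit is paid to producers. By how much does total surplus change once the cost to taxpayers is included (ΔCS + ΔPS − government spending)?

Net change in total surplus = -264/17

Pre-subsidy: 627 - 3P = -389 + 5.5P gives P* = 2032/17, Q* = 4563/17.
With the subsidy, sellers receive Ps = Pb + 4 for each unit, where Pb is the price buyers pay.
Supply in terms of Pb becomes Qs = -389 + 5.5(Pb + 4) = -367 + 5.5Pb. Setting this equal to demand: 627 - 3Pb = -367 + 5.5Pb, so Pb = 1988/17.
Sellers receive Ps = 1988/17 + 4 = 2056/17; Q' = 627 − 3·(1988/17) = 4695/17.
ΔCS = ½(4563/17 + 4695/17)(2032/17 − 1988/17) = 203676/289; ΔPS = ½(4563/17 + 4695/17)(2056/17 − 2032/17) = 111096/289.
Government spending = 4 × 4695/17 = 18780/17.
Net change = 203676/289 + 111096/289 − 18780/17 = -264/17. The loss equals the DWL triangle ½·4·132/17.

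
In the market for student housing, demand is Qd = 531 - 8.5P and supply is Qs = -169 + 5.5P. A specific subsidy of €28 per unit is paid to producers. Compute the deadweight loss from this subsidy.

Pre-subsidy: 531 - 8.5P = -169 + 5.5P gives P* = 50, Q* = 106.
With the subsidy, sellers receive Ps = Pb + 28 for each unit, where Pb is the price buyers pay.
Supply in terms of Pb becomes Qs = -169 + 5.5(Pb + 28) = -15 + 5.5Pb. Setting this equal to demand: 531 - 8.5Pb = -15 + 5.5Pb, so Pb = 39.
Sellers receive Ps = 39 + 28 = 67; Q' = 531 − 8.5·39 = 199.5.
The subsidy expands output by 199.5 − 106 = 93.5 past the efficient level; on those units the gap between marginal cost and willingness to pay runs from 0 up to 28.
DWL = ½ × 28 × 93.5 = 1309.

Deadweight loss = €1309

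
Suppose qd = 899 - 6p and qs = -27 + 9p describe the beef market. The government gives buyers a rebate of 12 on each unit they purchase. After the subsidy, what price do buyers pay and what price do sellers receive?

Buyers pay 818/15; sellers receive 998/15

Pre-subsidy: 899 - 6p = -27 + 9p gives p* = 926/15, q* = 528.6.
With the rebate, buyers effectively pay pb = ps − 12, where ps is the price sellers receive.
Demand in terms of ps becomes qd = 899 − 6(ps − 12) = 971 - 6ps. Setting this equal to supply: 971 - 6ps = -27 + 9ps, so ps = 998/15.
Buyers pay pb = 998/15 − 12 = 818/15; q' = -27 + 9·(998/15) = 571.8.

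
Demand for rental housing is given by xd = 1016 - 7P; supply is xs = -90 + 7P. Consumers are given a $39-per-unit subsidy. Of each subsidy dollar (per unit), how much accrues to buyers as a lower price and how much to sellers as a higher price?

Pre-subsidy: 1016 - 7P = -90 + 7P gives P* = 79, x* = 463.
With the rebate, buyers effectively pay Pb = Ps − 39, where Ps is the price sellers receive.
Demand in terms of Ps becomes xd = 1016 − 7(Ps − 39) = 1289 - 7Ps. Setting this equal to supply: 1289 - 7Ps = -90 + 7Ps, so Ps = 98.5.
Buyers pay Pb = 98.5 − 39 = 59.5; x' = -90 + 7·98.5 = 599.5.
Buyers' price falls by P* − Pb = 79 − 59.5 = 19.5; sellers' price rises by Ps − P* = 98.5 − 79 = 19.5.

Buyers gain $19.5 per unit; sellers gain $19.5 per unit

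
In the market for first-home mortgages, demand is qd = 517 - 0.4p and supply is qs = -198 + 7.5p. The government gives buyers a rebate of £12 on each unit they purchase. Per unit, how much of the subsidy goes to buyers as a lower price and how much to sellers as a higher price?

Pre-subsidy: 517 - 0.4p = -198 + 7.5p gives p* = 7150/79, q* = 37983/79.
With the rebate, buyers effectively pay pb = ps − 12, where ps is the price sellers receive.
Demand in terms of ps becomes qd = 517 − 0.4(ps − 12) = 521.8 - 0.4ps. Setting this equal to supply: 521.8 - 0.4ps = -198 + 7.5ps, so ps = 7198/79.
Buyers pay pb = 7198/79 − 12 = 6250/79; q' = -198 + 7.5·(7198/79) = 38343/79.
Buyers' price falls by p* − pb = 7150/79 − 6250/79 = 900/79; sellers' price rises by ps − p* = 7198/79 − 7150/79 = 48/79.

Buyers gain 900/79 per unit; sellers gain 48/79 per unit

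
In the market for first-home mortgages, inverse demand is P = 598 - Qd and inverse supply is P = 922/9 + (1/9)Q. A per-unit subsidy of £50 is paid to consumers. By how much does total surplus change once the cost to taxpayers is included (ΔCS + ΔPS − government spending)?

Net change in total surplus = -£1125

Pre-subsidy: 598 - Q = 922/9 + (1/9)Q gives Q* = 446 and P* = 152.
With the rebate, buyers effectively pay Pb = Ps − 50, where Ps is the price sellers receive.
On the curves, Pb = 598 - Q and Ps = 922/9 + (1/9)Q; the wedge Ps − Pb = 50 gives 922/9 + (1/9)Q − (598 - Q) = 50, so Q' = 491.
Then Pb = 598 − 1·491 = 107 and Ps = 922/9 + (1/9)·491 = 157.
ΔCS = ½(446 + 491)(152 − 107) = 21082.5; ΔPS = ½(446 + 491)(157 − 152) = 2342.5.
Government spending = 50 × 491 = 24550.
Net change = 21082.5 + 2342.5 − 24550 = -1125. The loss equals the DWL triangle ½·50·45.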